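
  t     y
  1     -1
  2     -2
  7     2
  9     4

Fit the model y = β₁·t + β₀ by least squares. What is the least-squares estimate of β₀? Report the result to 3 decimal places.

Setting ∂/∂β₁ … = 0 gives: 135·β₁ + 19·β₀ = 45;  19·β₁ + 4·β₀ = 3.
(Σt·t = 135, Σt = 19, Σ1 = 4, Σt·y = 45, Σy = 3.)
Determinant 135·4 − 19² = 179.
β₁ = (45·4 − 19·3)/179 = 123/179; β₀ = (135·3 − 19·45)/179 = -450/179.

β₀ = -2.514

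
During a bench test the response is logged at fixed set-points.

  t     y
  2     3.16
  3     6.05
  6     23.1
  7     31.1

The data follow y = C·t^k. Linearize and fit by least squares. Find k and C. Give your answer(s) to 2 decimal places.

k = 1.84, C = 0.85

Let Y = ln y. Fitting Y = k·ln t + ln C by least squares:
Σln t = 5.5294, Σ(ln t)² = 8.6844, Σln y = 9.5277, Σln t·ln y = 15.0894.
Equations: 8.6844·k + 5.5294·ln C = 15.0894;  5.5294·k + 4·ln C = 9.5277.
Δ = 8.6844·4 − (5.5294)² = 4.1629; k = (15.0894·4 − 5.5294·9.5277)/4.1629 = 1.84368, ln C = (8.6844·9.5277 − 5.5294·15.0894)/4.1629 = -0.16670, so C = exp(-0.16670) = 0.84645.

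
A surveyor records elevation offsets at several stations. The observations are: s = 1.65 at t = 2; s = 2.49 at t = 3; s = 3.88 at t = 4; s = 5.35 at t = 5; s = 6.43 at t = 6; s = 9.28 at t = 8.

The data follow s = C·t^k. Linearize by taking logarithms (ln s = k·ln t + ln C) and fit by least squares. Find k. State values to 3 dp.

Taking logs, ln s = k·ln t + ln C, so regress ln s on ln t.
Σln t = 8.6587, Σ(ln t)² = 13.7340, Σln s = 8.5348, Σln t·ln s = 13.8953.
Equations: 13.7340·k + 8.6587·ln C = 13.8953;  8.6587·k + 6·ln C = 8.5348.
Slope k = (n·Σln t·ln s − Σln t·Σln s)/(n·Σ(ln t)² − (Σln t)²) = (6·13.8953 − 8.6587·8.5348)/7.4309 = 1.27455; ln C = (Σln s − k·Σln t)/n = -0.41685.

k = 1.275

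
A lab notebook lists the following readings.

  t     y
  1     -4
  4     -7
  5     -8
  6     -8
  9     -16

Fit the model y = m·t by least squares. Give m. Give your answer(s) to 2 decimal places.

Compute the Gram sums: Σt·t = 159.
And Σt·y = -264.
So XᵀX·[m]ᵀ = Xᵀy: [[159]]·[m]ᵀ = [-264]ᵀ.
Hence m = -264 / 159 ≈ -1.66038.

m = -1.66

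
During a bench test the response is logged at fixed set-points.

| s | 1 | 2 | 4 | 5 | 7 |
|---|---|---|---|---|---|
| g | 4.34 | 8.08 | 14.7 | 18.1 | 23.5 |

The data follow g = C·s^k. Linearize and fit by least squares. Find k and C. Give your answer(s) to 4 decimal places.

k = 0.8724, C = 4.3772

With ln gᵢ as the transformed response and ln sᵢ as the regressor:
AᵀA = [[8.7791, 5.6348]; [5.6348, 5]], rhs = [15.9784, 12.2980]ᵀ  (here Σln s = 5.6348, Σ(ln s)² = 8.7791, Σln g = 12.2980, Σln s·ln g = 15.9784).
Slope k = (n·Σln s·ln g − Σln s·Σln g)/(n·Σ(ln s)² − (Σln s)²) = (5·15.9784 − 5.6348·12.2980)/12.1448 = 0.87242; ln C = (Σln g − k·Σln s)/n = 1.47642, so C = exp(1.47642) = 4.37725.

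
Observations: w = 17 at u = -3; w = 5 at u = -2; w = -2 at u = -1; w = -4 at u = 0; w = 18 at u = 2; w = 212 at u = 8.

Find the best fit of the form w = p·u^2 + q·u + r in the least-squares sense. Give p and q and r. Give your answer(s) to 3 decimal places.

From the data, Σu^2·u^2 = 4210, Σu^2·u = 484, Σu^2 = 82, Σu·u = 82, Σu = 4, Σ1 = 6.
For Aᵀw: Σu^2·w = 13811, Σu·w = 1673, Σw = 246.
AᵀA·[p, q, r]ᵀ = Aᵀw becomes [[4210, 484, 82]; [484, 82, 4]; [82, 4, 6]]·[p, q, r]ᵀ = [13811, 1673, 246]ᵀ.
Solving the 3×3 system (Gaussian elimination) gives p = 2587/868, q = 1255/434, r = -1441/868.

p = 2.980, q = 2.892, r = -1.660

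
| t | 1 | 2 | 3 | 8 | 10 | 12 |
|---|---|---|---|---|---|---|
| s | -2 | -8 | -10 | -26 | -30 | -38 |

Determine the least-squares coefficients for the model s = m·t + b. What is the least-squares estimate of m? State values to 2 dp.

m = -3.09

From the data, Σt·t = 322, Σt = 36, Σ1 = 6.
Right-hand side: Σt·s = -1012, Σs = -114.
So MᵀM·[m, b]ᵀ = Mᵀs: [[322, 36]; [36, 6]]·[m, b]ᵀ = [-1012, -114]ᵀ.
det = 322·6 − 36² = 636.
m = ((-1012)·6 − 36·(-114))/636 = -164/53; b = (322·(-114) − 36·(-1012))/636 = -23/53.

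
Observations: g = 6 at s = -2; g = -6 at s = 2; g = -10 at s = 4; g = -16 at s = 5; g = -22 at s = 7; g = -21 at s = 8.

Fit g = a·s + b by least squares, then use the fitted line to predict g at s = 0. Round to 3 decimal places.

With design matrix M, MᵀM = [[162, 24]; [24, 6]] and Mᵀg = [-466, -69]ᵀ.
Eliminating b: 6·(row 1) − 24·(row 2) gives 396·a = 6·(-466) − 24·(-69) = -1140, so a = -95/33.
Then b = ((-69) − 24·(-95/33))/6 = 1/66.
At s = 0: ĝ = (-95/33)·(0) + (1/66)·(1) = 1/66.

ĝ = 0.015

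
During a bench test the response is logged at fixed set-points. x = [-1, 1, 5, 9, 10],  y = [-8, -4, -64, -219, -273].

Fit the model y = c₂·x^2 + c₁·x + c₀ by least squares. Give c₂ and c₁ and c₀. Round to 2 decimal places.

The normal system MᵀM·[c₂, c₁, c₀]ᵀ = Mᵀy is [[17188, 1854, 208]; [1854, 208, 24]; [208, 24, 5]]·[c₂, c₁, c₀]ᵀ = [-46651, -5017, -568]ᵀ.
Row-reducing yields c₂ = -441557/150038, c₁ = 367663/150038, c₀ = -31452/10717.

c₂ = -2.94, c₁ = 2.45, c₀ = -2.93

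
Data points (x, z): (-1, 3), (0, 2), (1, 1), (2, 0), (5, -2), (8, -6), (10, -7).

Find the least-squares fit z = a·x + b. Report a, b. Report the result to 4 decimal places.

a = -0.9257, b = 2.0203

From the data, Σx·x = 195, Σx = 25, Σ1 = 7.
For Aᵀz: Σx·z = -130, Σz = -9.
Determinant 195·7 − 25² = 740.
a = ((-130)·7 − 25·(-9))/740 = -137/148; b = (195·(-9) − 25·(-130))/740 = 299/148.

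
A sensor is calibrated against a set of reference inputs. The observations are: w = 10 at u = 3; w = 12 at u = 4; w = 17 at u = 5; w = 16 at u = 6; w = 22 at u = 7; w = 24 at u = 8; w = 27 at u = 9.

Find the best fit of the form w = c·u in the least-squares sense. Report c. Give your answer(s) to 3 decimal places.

c = 3.029

Forming XᵀX = [[280]] and Xᵀw = [848]ᵀ gives XᵀX·[c]ᵀ = Xᵀw.
Hence c = 848 / 280 ≈ 3.02857.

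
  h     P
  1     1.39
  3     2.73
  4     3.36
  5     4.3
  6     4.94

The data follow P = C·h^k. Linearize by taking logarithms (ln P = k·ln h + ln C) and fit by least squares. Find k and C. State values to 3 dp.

With ln Pᵢ as the transformed response and ln hᵢ as the regressor:
XᵀX = [[8.9295, 5.8861]; [5.8861, 5]], rhs = [7.9931, 5.6015]ᵀ  (here Σln h = 5.8861, Σ(ln h)² = 8.9295, Σln P = 5.6015, Σln h·ln P = 7.9931).
Δ = 8.9295·5 − (5.8861)² = 10.0010; k = (7.9931·5 − 5.8861·5.6015)/10.0010 = 0.69935, ln C = (8.9295·5.6015 − 5.8861·7.9931)/10.0010 = 0.29701, so C = exp(0.29701) = 1.34583.

k = 0.699, C = 1.346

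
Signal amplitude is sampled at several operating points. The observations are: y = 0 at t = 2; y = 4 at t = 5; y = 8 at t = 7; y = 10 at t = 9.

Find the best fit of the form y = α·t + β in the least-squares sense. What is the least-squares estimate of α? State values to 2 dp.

Normal-equation sums: Σt·t = 159, Σt = 23, Σ1 = 4.
Moment sums: Σt·y = 166, Σy = 22.
Normal equations: [[159, 23]; [23, 4]]·[α, β]ᵀ = [166, 22]ᵀ.
Δ = 159·4 − 23² = 107.
α = (166·4 − 23·22)/107 = 158/107; β = (159·22 − 23·166)/107 = -320/107.

α = 1.48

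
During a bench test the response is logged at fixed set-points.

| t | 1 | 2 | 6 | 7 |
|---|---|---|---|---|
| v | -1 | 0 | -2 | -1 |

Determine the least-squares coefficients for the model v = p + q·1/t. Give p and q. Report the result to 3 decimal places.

With design matrix X, XᵀX = [[4, 38/21]; [38/21, 1145/882]] and Xᵀv = [-4, -31/21]ᵀ.
det = 4·(1145/882) − (38/21)² = 94/49.
p = ((-4)·(1145/882) − (38/21)·(-31/21))/(94/49) = -556/423; q = (4·(-31/21) − (38/21)·(-4))/(94/49) = 98/141.

p = -1.314, q = 0.695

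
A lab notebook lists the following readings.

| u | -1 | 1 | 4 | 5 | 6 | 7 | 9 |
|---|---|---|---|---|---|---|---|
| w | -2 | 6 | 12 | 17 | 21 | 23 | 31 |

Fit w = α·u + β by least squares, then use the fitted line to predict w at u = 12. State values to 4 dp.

ŵ = 39.5757

Compute the Gram sums: Σu·u = 209, Σu = 31, Σ1 = 7.
For Aᵀw: Σu·w = 707, Σw = 108.
Δ = 209·7 − 31² = 502.
α = (707·7 − 31·108)/502 = 1601/502; β = (209·108 − 31·707)/502 = 655/502.
At u = 12: ŵ = (1601/502)·(12) + (655/502)·(1) = 19867/502.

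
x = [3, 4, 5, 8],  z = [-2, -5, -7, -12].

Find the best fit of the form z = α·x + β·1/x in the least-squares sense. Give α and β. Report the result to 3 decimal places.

Entries of AᵀA: Σx·x = 114, Σx·1/x = 4, Σ1/x·1/x = 3301/14400.
Moment sums: Σx·z = -157, Σ1/x·z = -289/60.
Normal equations: [[114, 4]; [4, 3301/14400]]·[α, β]ᵀ = [-157, -289/60]ᵀ.
Δ = 114·(3301/14400) − 4² = 24319/2400.
α = ((-157)·(3301/14400) − 4·(-289/60))/(24319/2400) = -240817/145914; β = (114·(-289/60) − 4·(-157))/(24319/2400) = 189360/24319.

α = -1.650, β = 7.787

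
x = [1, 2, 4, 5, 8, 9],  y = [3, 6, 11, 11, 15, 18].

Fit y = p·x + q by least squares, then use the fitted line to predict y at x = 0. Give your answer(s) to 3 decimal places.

ŷ = 2.426

Setting ∂/∂p … = 0 gives: 191·p + 29·q = 396;  29·p + 6·q = 64.
(Σx·x = 191, Σx = 29, Σ1 = 6, Σx·y = 396, Σy = 64.)
Eliminating q: 6·(row 1) − 29·(row 2) gives 305·p = 6·396 − 29·64 = 520, so p = 104/61.
Then q = (64 − 29·(104/61))/6 = 148/61.
At x = 0: ŷ = (104/61)·(0) + (148/61)·(1) = 148/61.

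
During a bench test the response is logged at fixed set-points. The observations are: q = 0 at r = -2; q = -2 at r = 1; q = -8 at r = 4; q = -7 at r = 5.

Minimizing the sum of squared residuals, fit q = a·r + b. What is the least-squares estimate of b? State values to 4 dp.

Forming MᵀM = [[46, 8]; [8, 4]] and Mᵀq = [-69, -17]ᵀ gives MᵀM·[a, b]ᵀ = Mᵀq.
Eliminating b: 4·(row 1) − 8·(row 2) gives 120·a = 4·(-69) − 8·(-17) = -140, so a = -7/6.
Then b = ((-17) − 8·(-7/6))/4 = -23/12.

b = -1.9167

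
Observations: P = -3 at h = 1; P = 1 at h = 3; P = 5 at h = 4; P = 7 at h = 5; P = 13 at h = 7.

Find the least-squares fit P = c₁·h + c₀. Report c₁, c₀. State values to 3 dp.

Normal-equation sums: Σh·h = 100, Σh = 20, Σ1 = 5.
Moment sums: Σh·P = 146, ΣP = 23.
AᵀA·[c₁, c₀]ᵀ = AᵀP becomes [[100, 20]; [20, 5]]·[c₁, c₀]ᵀ = [146, 23]ᵀ.
Determinant 100·5 − 20² = 100.
c₁ = (146·5 − 20·23)/100 = 27/10; c₀ = (100·23 − 20·146)/100 = -31/5.

c₁ = 2.700, c₀ = -6.200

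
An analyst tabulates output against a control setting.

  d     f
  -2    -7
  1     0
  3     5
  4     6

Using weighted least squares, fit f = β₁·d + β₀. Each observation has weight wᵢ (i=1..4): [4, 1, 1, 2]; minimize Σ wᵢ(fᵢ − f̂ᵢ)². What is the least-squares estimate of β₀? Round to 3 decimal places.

From the data, Σwᵢ·d·d = 58, Σwᵢ·d = 4, Σwᵢ·1 = 8.
For XᵀWf: Σwᵢ·d·f = 119, Σwᵢ·f = -11.
Eliminating β₀: 8·(row 1) − 4·(row 2) gives 448·β₁ = 8·119 − 4·(-11) = 996, so β₁ = 249/112.
Then β₀ = ((-11) − 4·(249/112))/8 = -557/224.

β₀ = -2.487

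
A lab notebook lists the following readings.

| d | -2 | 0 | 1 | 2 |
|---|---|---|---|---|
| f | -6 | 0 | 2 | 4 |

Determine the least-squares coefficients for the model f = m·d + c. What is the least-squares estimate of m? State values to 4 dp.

m = 2.5143

Forming AᵀA = [[9, 1]; [1, 4]] and Aᵀf = [22, 0]ᵀ gives AᵀA·[m, c]ᵀ = Aᵀf.
det = 9·4 − 1² = 35.
m = (22·4 − 1·0)/35 = 88/35; c = (9·0 − 1·22)/35 = -22/35.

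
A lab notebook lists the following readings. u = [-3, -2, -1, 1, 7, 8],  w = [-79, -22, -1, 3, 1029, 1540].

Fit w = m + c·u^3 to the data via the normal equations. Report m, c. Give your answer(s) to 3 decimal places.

m = 1.357, c = 3.002

From the data, Σ1 = 6, Σu^3 = 820, Σu^3·u^3 = 380588.
Right-hand side: Σw = 2470, Σu^3·w = 1143740.
AᵀA·[m, c]ᵀ = Aᵀw becomes [[6, 820]; [820, 380588]]·[m, c]ᵀ = [2470, 1143740]ᵀ.
Determinant 6·380588 − 820² = 1611128.
m = (2470·380588 − 820·1143740)/1611128 = 273195/201391; c = (6·1143740 − 820·2470)/1611128 = 604630/201391.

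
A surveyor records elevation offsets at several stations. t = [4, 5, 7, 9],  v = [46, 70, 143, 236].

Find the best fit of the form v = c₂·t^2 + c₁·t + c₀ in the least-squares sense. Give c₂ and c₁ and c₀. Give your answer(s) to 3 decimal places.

c₂ = 2.977, c₁ = -0.485, c₀ = -0.503

Forming AᵀA = [[9843, 1261, 171]; [1261, 171, 25]; [171, 25, 4]] and Aᵀv = [28609, 3659, 495]ᵀ gives AᵀA·[c₂, c₁, c₀]ᵀ = Aᵀv.
Solving the 3×3 system (Gaussian elimination) gives c₂ = 1185/398, c₁ = -193/398, c₀ = -100/199.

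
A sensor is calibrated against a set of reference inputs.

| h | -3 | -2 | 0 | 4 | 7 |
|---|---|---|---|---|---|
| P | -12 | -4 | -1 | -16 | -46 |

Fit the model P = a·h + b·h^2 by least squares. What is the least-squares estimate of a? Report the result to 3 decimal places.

a = 0.497

Normal-equation sums: Σh·h = 78, Σh·h^2 = 372, Σh^2·h^2 = 2754.
Right-hand side: Σh·P = -342, Σh^2·P = -2634.
Eliminating b: 2754·(row 1) − 372·(row 2) gives 76428·a = 2754·(-342) − 372·(-2634) = 37980, so a = 1055/2123.
Then b = ((-2634) − 372·(1055/2123))/2754 = -2173/2123.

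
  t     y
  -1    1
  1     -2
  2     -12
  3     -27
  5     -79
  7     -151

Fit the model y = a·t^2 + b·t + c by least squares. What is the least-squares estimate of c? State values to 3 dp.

Entries of XᵀX: Σt^2·t^2 = 3125, Σt^2·t = 503, Σt^2 = 89, Σt·t = 89, Σt = 17, Σ1 = 6.
Right-hand side: Σt^2·y = -9666, Σt·y = -1560, Σy = -270.
Solving the 3×3 system (Gaussian elimination) gives a = -907/308, b = -425/308, c = 57/22.

c = 2.591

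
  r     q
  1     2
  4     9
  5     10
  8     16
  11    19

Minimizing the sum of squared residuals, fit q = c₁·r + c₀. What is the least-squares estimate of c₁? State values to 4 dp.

c₁ = 1.7041

Setting ∂/∂c₁ … = 0 gives: 227·c₁ + 29·c₀ = 425;  29·c₁ + 5·c₀ = 56.
(Σr·r = 227, Σr = 29, Σ1 = 5, Σr·q = 425, Σq = 56.)
Δ = 227·5 − 29² = 294.
c₁ = (425·5 − 29·56)/294 = 167/98; c₀ = (227·56 − 29·425)/294 = 129/98.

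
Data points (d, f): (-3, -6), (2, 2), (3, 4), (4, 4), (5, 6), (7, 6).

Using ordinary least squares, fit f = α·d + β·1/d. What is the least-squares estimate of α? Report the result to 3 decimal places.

α = 0.922

Normal-equation sums: Σd·d = 112, Σd·1/d = 6, Σ1/d·1/d = 104981/176400.
Right-hand side: Σd·f = 122, Σ1/d·f = 776/105.
So XᵀX·[α, β]ᵀ = Xᵀf: [[112, 6]; [6, 104981/176400]]·[α, β]ᵀ = [122, 776/105]ᵀ.
det = 112·(104981/176400) − 6² = 48281/1575.
α = (122·(104981/176400) − 6·(776/105))/(48281/1575) = 2492801/2703736; β = (112·(776/105) − 6·122)/(48281/1575) = 150780/48281.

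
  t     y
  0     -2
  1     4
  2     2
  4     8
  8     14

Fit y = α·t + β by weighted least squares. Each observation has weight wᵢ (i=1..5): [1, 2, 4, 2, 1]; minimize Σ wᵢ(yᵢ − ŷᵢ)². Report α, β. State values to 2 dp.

Entries of AᵀWA: Σwᵢ·t·t = 114, Σwᵢ·t = 26, Σwᵢ·1 = 10.
Right-hand side: Σwᵢ·t·y = 200, Σwᵢ·y = 44.
det = 114·10 − 26² = 464.
α = (200·10 − 26·44)/464 = 107/58; β = (114·44 − 26·200)/464 = -23/58.

α = 1.84, β = -0.40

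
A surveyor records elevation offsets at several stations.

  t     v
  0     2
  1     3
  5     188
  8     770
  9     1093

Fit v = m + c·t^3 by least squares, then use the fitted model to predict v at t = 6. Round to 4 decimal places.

v̂ = 325.2028

Normal-equation sums: Σ1 = 5, Σt^3 = 1367, Σt^3·t^3 = 809211.
Moment sums: Σv = 2056, Σt^3·v = 1214540.
XᵀX·[m, c]ᵀ = Xᵀv becomes [[5, 1367]; [1367, 809211]]·[m, c]ᵀ = [2056, 1214540]ᵀ.
Eliminating c: 809211·(row 1) − 1367·(row 2) gives 2177366·m = 809211·2056 − 1367·1214540 = 3461636, so m = 1730818/1088683.
Then c = (1214540 − 1367·(1730818/1088683))/809211 = 1631074/1088683.
At t = 6: v̂ = (1730818/1088683)·(1) + (1631074/1088683)·(216) = 354042802/1088683.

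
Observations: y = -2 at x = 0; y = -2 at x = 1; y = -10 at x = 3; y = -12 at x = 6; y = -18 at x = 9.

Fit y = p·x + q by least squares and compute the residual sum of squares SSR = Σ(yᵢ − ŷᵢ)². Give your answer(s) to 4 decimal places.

SSR = 10.6715

Sums needed: Σx·x = 127, Σx = 19, Σ1 = 5.
Moment sums: Σx·y = -266, Σy = -44.
Δ = 127·5 − 19² = 274.
p = ((-266)·5 − 19·(-44))/274 = -247/137; q = (127·(-44) − 19·(-266))/274 = -267/137.
Residuals: -7/137, 240/137, -362/137, 105/137, 24/137; SSR = 1462/137.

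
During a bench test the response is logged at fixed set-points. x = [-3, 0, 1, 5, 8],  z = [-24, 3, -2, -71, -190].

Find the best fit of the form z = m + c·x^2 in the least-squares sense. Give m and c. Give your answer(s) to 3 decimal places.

m = 2.610, c = -3.000

Normal-equation sums: Σ1 = 5, Σx^2 = 99, Σx^2·x^2 = 4803.
Moment sums: Σz = -284, Σx^2·z = -14153.
AᵀA·[m, c]ᵀ = Aᵀz becomes [[5, 99]; [99, 4803]]·[m, c]ᵀ = [-284, -14153]ᵀ.
Eliminating c: 4803·(row 1) − 99·(row 2) gives 14214·m = 4803·(-284) − 99·(-14153) = 37095, so m = 12365/4738.
Then c = ((-14153) − 99·(12365/4738))/4803 = -42649/14214.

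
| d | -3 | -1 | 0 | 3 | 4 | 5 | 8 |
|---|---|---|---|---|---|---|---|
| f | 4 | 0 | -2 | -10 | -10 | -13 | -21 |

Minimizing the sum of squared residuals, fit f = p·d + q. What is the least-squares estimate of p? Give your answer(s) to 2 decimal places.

MᵀM·[p, q]ᵀ = Mᵀf reads: 124·p + 16·q = -315;  16·p + 7·q = -52.
Determinant 124·7 − 16² = 612.
p = ((-315)·7 − 16·(-52))/612 = -1373/612; q = (124·(-52) − 16·(-315))/612 = -352/153.

p = -2.24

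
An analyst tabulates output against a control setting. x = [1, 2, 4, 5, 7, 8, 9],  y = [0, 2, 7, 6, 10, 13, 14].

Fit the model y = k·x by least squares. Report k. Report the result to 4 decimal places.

k = 1.5083

Normal-equation sums: Σx·x = 240.
For Aᵀy: Σx·y = 362.
Hence k = 362 / 240 ≈ 1.50833.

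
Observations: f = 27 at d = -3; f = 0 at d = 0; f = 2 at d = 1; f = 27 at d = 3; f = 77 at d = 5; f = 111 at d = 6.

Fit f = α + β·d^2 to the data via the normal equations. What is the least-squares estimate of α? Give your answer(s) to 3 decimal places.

The normal system MᵀM·[α, β]ᵀ = Mᵀf is [[6, 80]; [80, 2084]]·[α, β]ᵀ = [244, 6409]ᵀ.
Eliminating β: 2084·(row 1) − 80·(row 2) gives 6104·α = 2084·244 − 80·6409 = -4224, so α = -528/763.
Then β = (6409 − 80·(-528/763))/2084 = 9467/3052.

α = -0.692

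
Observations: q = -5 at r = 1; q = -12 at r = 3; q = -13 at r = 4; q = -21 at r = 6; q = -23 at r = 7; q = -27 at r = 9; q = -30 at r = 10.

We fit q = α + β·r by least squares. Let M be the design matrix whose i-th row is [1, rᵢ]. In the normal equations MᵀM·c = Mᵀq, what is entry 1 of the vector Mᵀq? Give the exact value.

Entry 1 ↔ basis 1, so (Mᵀq)_{1} = Σᵢ qᵢ = (1)·(-5) + (1)·(-12) + (1)·(-13) + (1)·(-21) + (1)·(-23) + (1)·(-27) + (1)·(-30) = -131.

-131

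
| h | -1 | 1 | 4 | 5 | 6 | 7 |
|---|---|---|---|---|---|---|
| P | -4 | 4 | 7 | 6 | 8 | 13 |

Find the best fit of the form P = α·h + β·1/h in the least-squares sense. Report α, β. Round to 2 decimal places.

α = 1.49, β = 2.42

The normal system AᵀA·[α, β]ᵀ = AᵀP is [[128, 6]; [6, 379381/176400]]·[α, β]ᵀ = [205, 5939/420]ᵀ.
Δ = 128·(379381/176400) − 6² = 2638148/11025.
α = (205·(379381/176400) − 6·(5939/420))/(2638148/11025) = 62806825/42210368; β = (128·(5939/420) − 6·205)/(2638148/11025) = 3197145/1319074.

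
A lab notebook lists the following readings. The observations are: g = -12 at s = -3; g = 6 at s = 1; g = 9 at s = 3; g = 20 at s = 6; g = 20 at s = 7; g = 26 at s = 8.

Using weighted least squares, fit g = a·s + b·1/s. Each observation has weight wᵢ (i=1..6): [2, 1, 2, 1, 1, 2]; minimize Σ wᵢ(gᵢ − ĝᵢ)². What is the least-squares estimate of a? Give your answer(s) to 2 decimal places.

Entries of MᵀWM: Σwᵢ·s·s = 250, Σwᵢ·s·1/s = 9, Σwᵢ·1/s·1/s = 21505/14112.
And Σwᵢ·s·g = 808, Σwᵢ·1/s·g = 1373/42.
Determinant 250·(21505/14112) − 9² = 2116589/7056.
a = (808·(21505/14112) − 9·(1373/42))/(2116589/7056) = 6612044/2116589; b = (250·(1373/42) − 9·808)/(2116589/7056) = 6354768/2116589.

a = 3.12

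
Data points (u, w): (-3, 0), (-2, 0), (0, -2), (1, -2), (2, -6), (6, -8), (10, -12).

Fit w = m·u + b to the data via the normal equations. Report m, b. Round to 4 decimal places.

The normal system MᵀM·[m, b]ᵀ = Mᵀw is [[154, 14]; [14, 7]]·[m, b]ᵀ = [-182, -30]ᵀ.
Eliminating b: 7·(row 1) − 14·(row 2) gives 882·m = 7·(-182) − 14·(-30) = -854, so m = -61/63.
Then b = ((-30) − 14·(-61/63))/7 = -148/63.

m = -0.9683, b = -2.3492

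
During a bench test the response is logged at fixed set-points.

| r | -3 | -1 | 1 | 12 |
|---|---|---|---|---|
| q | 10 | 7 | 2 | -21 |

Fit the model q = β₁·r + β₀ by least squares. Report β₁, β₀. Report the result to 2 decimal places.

Normal-equation sums: Σr·r = 155, Σr = 9, Σ1 = 4.
Right-hand side: Σr·q = -287, Σq = -2.
Determinant 155·4 − 9² = 539.
β₁ = ((-287)·4 − 9·(-2))/539 = -1130/539; β₀ = (155·(-2) − 9·(-287))/539 = 2273/539.

β₁ = -2.10, β₀ = 4.22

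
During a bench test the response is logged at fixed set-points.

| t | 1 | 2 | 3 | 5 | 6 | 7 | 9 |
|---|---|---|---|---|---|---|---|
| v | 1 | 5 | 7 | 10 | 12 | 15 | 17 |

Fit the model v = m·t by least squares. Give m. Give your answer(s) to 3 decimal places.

m = 2.010

Compute the Gram sums: Σt·t = 205.
Moment sums: Σt·v = 412.
m = 412/205 = 2.00976.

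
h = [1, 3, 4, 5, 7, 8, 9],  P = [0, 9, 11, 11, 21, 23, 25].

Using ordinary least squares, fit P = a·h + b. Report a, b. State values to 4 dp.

a = 3.1040, b = -2.1214

Sums needed: Σh·h = 245, Σh = 37, Σ1 = 7.
Moment sums: Σh·P = 682, ΣP = 100.
Determinant 245·7 − 37² = 346.
a = (682·7 − 37·100)/346 = 537/173; b = (245·100 − 37·682)/346 = -367/173.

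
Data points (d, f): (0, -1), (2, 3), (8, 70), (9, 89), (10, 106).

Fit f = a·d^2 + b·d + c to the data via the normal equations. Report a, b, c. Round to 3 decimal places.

Setting ∂/∂a … = 0 gives: 20673·a + 2249·b + 249·c = 22301;  2249·a + 249·b + 29·c = 2427;  249·a + 29·b + 5·c = 267.
(Σd^2·d^2 = 20673, Σd^2·d = 2249, Σd^2 = 249, Σd·d = 249, Σd = 29, Σ1 = 5, Σd^2·f = 22301, Σd·f = 2427, Σf = 267.)
Row-reducing yields a = 12887/12962, b = 6277/6481, c = -22415/12962.

a = 0.994, b = 0.969, c = -1.729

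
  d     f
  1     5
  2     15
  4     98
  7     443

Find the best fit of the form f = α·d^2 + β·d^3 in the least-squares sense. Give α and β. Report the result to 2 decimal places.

α = 2.18, β = 0.98

Entries of MᵀM: Σd^2·d^2 = 2674, Σd^2·d^3 = 17864, Σd^3·d^3 = 121810.
For Mᵀf: Σd^2·f = 23340, Σd^3·f = 158346.
MᵀM·[α, β]ᵀ = Mᵀf becomes [[2674, 17864]; [17864, 121810]]·[α, β]ᵀ = [23340, 158346]ᵀ.
Δ = 2674·121810 − 17864² = 6597444.
α = (23340·121810 − 17864·158346)/6597444 = 1196038/549787; β = (2674·158346 − 17864·23340)/6597444 = 77041/78541.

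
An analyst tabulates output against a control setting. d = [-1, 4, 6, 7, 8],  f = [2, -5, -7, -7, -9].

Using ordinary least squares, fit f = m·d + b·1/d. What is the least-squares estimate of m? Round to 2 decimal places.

m = -1.08

The normal system XᵀX·[m, b]ᵀ = Xᵀf is [[166, 5]; [5, 31789/28224]]·[m, b]ᵀ = [-185, -157/24]ᵀ.
det = 166·(31789/28224) − 5² = 2285687/14112.
m = ((-185)·(31789/28224) − 5·(-157/24))/(2285687/14112) = -4957805/4571374; b = (166·(-157/24) − 5·(-185))/(2285687/14112) = -2270856/2285687.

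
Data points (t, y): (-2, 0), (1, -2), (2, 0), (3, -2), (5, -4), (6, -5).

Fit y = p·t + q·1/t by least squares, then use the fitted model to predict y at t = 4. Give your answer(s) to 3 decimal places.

ŷ = -2.941

Setting ∂/∂p … = 0 gives: 79·p + 6·q = -58;  6·p + (1511/900)·q = -43/10.
Δ = 79·(1511/900) − 6² = 86969/900.
p = ((-58)·(1511/900) − 6·(-43/10))/(86969/900) = -64418/86969; q = (79·(-43/10) − 6·(-58))/(86969/900) = 7470/86969.
At t = 4: ŷ = (-64418/86969)·(4) + (7470/86969)·(1/4) = -511609/173938.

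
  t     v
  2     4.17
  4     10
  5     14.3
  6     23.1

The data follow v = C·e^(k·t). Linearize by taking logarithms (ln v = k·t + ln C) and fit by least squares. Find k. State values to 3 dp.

k = 0.423

Let Y = ln v. Fitting Y = k·t + ln C by least squares:
Σt = 17.0000, Σ(t)² = 81.0000, Σln v = 9.5306, Σt·ln v = 44.2065.
Normal system: [[81.0000, 17.0000]; [17.0000, 4]]·[k, ln C]ᵀ = [44.2065, 9.5306]ᵀ.
Δ = 81.0000·4 − (17.0000)² = 35.0000; k = (44.2065·4 − 17.0000·9.5306)/35.0000 = 0.42302, ln C = (81.0000·9.5306 − 17.0000·44.2065)/35.0000 = 0.58480.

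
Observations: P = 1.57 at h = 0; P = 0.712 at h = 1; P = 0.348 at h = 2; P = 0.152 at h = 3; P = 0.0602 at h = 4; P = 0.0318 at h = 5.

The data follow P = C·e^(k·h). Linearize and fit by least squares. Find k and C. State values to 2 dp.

With ln Pᵢ as the transformed response and hᵢ as the regressor:
XᵀX = [[55.0000, 15.0000]; [15.0000, 6]], rhs = [-36.5842, -9.0864]ᵀ  (here Σh = 15.0000, Σ(h)² = 55.0000, Σln P = -9.0864, Σh·ln P = -36.5842).
Slope k = (n·Σh·ln P − Σh·Σln P)/(n·Σ(h)² − (Σh)²) = (6·-36.5842 − 15.0000·-9.0864)/105.0000 = -0.79247; ln C = (Σln P − k·Σh)/n = 0.46677, so C = exp(0.46677) = 1.59483.

k = -0.79, C = 1.59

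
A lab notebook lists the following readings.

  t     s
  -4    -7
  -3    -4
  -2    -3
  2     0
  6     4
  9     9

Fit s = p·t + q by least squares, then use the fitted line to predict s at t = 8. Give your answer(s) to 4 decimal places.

ŝ = 7.1220

With design matrix X, XᵀX = [[150, 8]; [8, 6]] and Xᵀs = [151, -1]ᵀ.
Eliminating q: 6·(row 1) − 8·(row 2) gives 836·p = 6·151 − 8·(-1) = 914, so p = 457/418.
Then q = ((-1) − 8·(457/418))/6 = -679/418.
At t = 8: ŝ = (457/418)·(8) + (-679/418)·(1) = 2977/418.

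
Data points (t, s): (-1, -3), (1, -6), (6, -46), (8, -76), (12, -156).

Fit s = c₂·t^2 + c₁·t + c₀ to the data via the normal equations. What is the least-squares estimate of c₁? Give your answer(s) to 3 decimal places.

Forming AᵀA = [[26130, 2456, 246]; [2456, 246, 26]; [246, 26, 5]] and Aᵀs = [-28993, -2759, -287]ᵀ gives AᵀA·[c₂, c₁, c₀]ᵀ = Aᵀs.
Solving the 3×3 system (Gaussian elimination) gives c₂ = -393373/423278, c₁ = -660673/423278, c₀ = -753353/211639.

c₁ = -1.561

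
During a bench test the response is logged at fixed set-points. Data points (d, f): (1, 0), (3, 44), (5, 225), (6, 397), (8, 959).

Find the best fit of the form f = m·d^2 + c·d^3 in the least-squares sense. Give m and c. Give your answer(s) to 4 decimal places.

m = -0.9658, c = 1.9944

Entries of MᵀM: Σd^2·d^2 = 6099, Σd^2·d^3 = 43913, Σd^3·d^3 = 325155.
And Σd^2·f = 81689, Σd^3·f = 606073.
Δ = 6099·325155 − 43913² = 54768776.
m = (81689·325155 − 43913·606073)/54768776 = -26448427/27384388; c = (6099·606073 − 43913·81689)/54768776 = 54615085/27384388.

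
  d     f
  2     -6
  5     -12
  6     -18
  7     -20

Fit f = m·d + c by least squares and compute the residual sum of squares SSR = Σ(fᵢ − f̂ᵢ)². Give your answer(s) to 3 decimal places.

Sums needed: Σd·d = 114, Σd = 20, Σ1 = 4.
Right-hand side: Σd·f = -320, Σf = -56.
So AᵀA·[m, c]ᵀ = Aᵀf: [[114, 20]; [20, 4]]·[m, c]ᵀ = [-320, -56]ᵀ.
Determinant 114·4 − 20² = 56.
m = ((-320)·4 − 20·(-56))/56 = -20/7; c = (114·(-56) − 20·(-320))/56 = 2/7.
Residuals: -4/7, 2, -8/7, -2/7; SSR = 40/7.

SSR = 5.714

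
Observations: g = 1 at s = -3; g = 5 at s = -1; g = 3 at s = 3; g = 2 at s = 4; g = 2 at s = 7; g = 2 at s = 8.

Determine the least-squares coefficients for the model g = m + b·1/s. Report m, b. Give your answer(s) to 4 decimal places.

m = 2.3689, b = -1.6320

From the data, Σ1 = 6, Σ1/s = -27/56, Σ1/s·1/s = 37277/28224.
Moment sums: Σg = 15, Σ1/s·g = -277/84.
det = 6·(37277/28224) − (-27/56)² = 72367/9408.
m = (15·(37277/28224) − (-27/56)·(-277/84))/(72367/9408) = 171427/72367; b = (6·(-277/84) − (-27/56)·15)/(72367/9408) = -118104/72367.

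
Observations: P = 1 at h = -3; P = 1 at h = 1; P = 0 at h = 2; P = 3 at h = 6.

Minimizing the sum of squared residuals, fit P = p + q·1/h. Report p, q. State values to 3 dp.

p = 1.426, q = -0.529

Compute the Gram sums: Σ1 = 4, Σ1/h = 4/3, Σ1/h·1/h = 25/18.
For XᵀP: ΣP = 5, Σ1/h·P = 7/6.
XᵀX·[p, q]ᵀ = XᵀP becomes [[4, 4/3]; [4/3, 25/18]]·[p, q]ᵀ = [5, 7/6]ᵀ.
Determinant 4·(25/18) − (4/3)² = 34/9.
p = (5·(25/18) − (4/3)·(7/6))/(34/9) = 97/68; q = (4·(7/6) − (4/3)·5)/(34/9) = -9/17.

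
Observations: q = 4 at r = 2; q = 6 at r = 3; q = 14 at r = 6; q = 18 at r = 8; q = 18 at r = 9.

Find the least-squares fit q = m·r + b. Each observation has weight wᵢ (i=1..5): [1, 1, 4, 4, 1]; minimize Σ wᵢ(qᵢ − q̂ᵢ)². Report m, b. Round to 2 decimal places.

Forming MᵀWM = [[494, 70]; [70, 11]] and MᵀWq = [1100, 156]ᵀ gives MᵀWM·[m, b]ᵀ = MᵀWq.
Determinant 494·11 − 70² = 534.
m = (1100·11 − 70·156)/534 = 590/267; b = (494·156 − 70·1100)/534 = 32/267.

m = 2.21, b = 0.12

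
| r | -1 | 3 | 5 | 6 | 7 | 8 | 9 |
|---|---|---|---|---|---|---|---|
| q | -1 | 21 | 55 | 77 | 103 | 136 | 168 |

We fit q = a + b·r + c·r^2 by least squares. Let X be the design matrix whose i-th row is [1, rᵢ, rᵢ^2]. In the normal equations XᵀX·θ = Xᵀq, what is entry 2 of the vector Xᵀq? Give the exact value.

4122

Entry 2 ↔ basis r, so (Xᵀq)_{2} = Σᵢ (r)·qᵢ = (-1)·(-1) + (3)·(21) + (5)·(55) + (6)·(77) + (7)·(103) + (8)·(136) + (9)·(168) = 4122.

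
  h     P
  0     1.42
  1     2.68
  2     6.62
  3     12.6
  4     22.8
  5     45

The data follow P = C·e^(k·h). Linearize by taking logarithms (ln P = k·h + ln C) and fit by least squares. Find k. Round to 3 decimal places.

Taking logs, ln P = k·h + ln C, so regress ln P on h.
AᵀA = [[55.0000, 15.0000]; [15.0000, 6]], rhs = [43.9075, 12.6937]ᵀ  (here Σh = 15.0000, Σ(h)² = 55.0000, Σln P = 12.6937, Σh·ln P = 43.9075).
Slope k = (n·Σh·ln P − Σh·Σln P)/(n·Σ(h)² − (Σh)²) = (6·43.9075 − 15.0000·12.6937)/105.0000 = 0.69561; ln C = (Σln P − k·Σh)/n = 0.37658.

k = 0.696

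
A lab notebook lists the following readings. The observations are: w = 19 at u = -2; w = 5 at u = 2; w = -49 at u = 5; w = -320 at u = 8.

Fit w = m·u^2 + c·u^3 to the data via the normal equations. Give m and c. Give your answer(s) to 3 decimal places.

Compute the Gram sums: Σu^2·u^2 = 4753, Σu^2·u^3 = 35893, Σu^3·u^3 = 277897.
And Σu^2·w = -21609, Σu^3·w = -170077.
XᵀX·[m, c]ᵀ = Xᵀw becomes [[4753, 35893]; [35893, 277897]]·[m, c]ᵀ = [-21609, -170077]ᵀ.
Δ = 4753·277897 − 35893² = 32536992.
m = ((-21609)·277897 − 35893·(-170077))/32536992 = 6218593/2033562; c = (4753·(-170077) − 35893·(-21609))/32536992 = -2047759/2033562.

m = 3.058, c = -1.007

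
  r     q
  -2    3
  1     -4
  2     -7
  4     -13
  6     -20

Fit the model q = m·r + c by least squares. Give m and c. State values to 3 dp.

m = -2.875, c = -1.875

Entries of XᵀX: Σr·r = 61, Σr = 11, Σ1 = 5.
And Σr·q = -196, Σq = -41.
Δ = 61·5 − 11² = 184.
m = ((-196)·5 − 11·(-41))/184 = -23/8; c = (61·(-41) − 11·(-196))/184 = -15/8.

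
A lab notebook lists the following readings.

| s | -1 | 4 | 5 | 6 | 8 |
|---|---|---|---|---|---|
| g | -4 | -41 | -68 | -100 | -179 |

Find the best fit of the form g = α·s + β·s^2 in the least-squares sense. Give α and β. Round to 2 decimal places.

α = 1.30, β = -2.97

The normal system XᵀX·[α, β]ᵀ = Xᵀg is [[142, 916]; [916, 6274]]·[α, β]ᵀ = [-2532, -17416]ᵀ.
det = 142·6274 − 916² = 51852.
α = ((-2532)·6274 − 916·(-17416))/51852 = 16822/12963; β = (142·(-17416) − 916·(-2532))/51852 = -38440/12963.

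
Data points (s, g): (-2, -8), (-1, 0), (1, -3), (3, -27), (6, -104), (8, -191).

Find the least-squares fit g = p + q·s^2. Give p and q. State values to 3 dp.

The normal system AᵀA·[p, q]ᵀ = Aᵀg is [[6, 115]; [115, 5491]]·[p, q]ᵀ = [-333, -16246]ᵀ.
Determinant 6·5491 − 115² = 19721.
p = ((-333)·5491 − 115·(-16246))/19721 = 39787/19721; q = (6·(-16246) − 115·(-333))/19721 = -59181/19721.

p = 2.017, q = -3.001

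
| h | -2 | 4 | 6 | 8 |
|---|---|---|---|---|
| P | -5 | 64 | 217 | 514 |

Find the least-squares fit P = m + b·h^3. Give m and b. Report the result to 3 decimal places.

m = 1.451, b = 1.000

The normal system MᵀM·[m, b]ᵀ = MᵀP is [[4, 784]; [784, 312960]]·[m, b]ᵀ = [790, 314176]ᵀ.
Eliminating b: 312960·(row 1) − 784·(row 2) gives 637184·m = 312960·790 − 784·314176 = 924416, so m = 3611/2489.
Then b = (314176 − 784·(3611/2489))/312960 = 19917/19912.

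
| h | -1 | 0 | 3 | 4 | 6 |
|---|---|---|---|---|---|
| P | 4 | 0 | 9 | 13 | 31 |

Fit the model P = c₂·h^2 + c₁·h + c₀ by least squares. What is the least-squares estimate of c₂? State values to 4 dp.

Entries of AᵀA: Σh^2·h^2 = 1634, Σh^2·h = 306, Σh^2 = 62, Σh·h = 62, Σh = 12, Σ1 = 5.
And Σh^2·P = 1409, Σh·P = 261, ΣP = 57.
Row-reducing yields c₂ = 592/627, c₁ = -305/418, c₀ = 905/627.

c₂ = 0.9442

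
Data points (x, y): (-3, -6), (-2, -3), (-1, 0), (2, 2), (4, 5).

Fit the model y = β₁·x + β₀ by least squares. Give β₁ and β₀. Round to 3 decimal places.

β₁ = 1.412, β₀ = -0.400

The normal equations are: 34·β₁ + 0·β₀ = 48;  0·β₁ + 5·β₀ = -2.
(Σx·x = 34, Σx = 0, Σ1 = 5, Σx·y = 48, Σy = -2.)
Δ = 34·5 − 0² = 170.
β₁ = (48·5 − 0·(-2))/170 = 24/17; β₀ = (34·(-2) − 0·48)/170 = -2/5.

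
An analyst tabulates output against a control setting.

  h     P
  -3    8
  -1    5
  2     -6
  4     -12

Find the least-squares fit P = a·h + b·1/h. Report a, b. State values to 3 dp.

With design matrix A, AᵀA = [[30, 4]; [4, 205/144]] and AᵀP = [-89, -41/3]ᵀ.
Δ = 30·(205/144) − 4² = 641/24.
a = ((-89)·(205/144) − 4·(-41/3))/(641/24) = -10373/3846; b = (30·(-41/3) − 4·(-89))/(641/24) = -1296/641.

a = -2.697, b = -2.022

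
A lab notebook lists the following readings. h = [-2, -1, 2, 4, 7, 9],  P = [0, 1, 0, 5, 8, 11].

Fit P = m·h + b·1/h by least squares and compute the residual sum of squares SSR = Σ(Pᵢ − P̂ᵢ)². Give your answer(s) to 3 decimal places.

Sums needed: Σh·h = 155, Σh·1/h = 6, Σ1/h·1/h = 101305/63504.
And Σh·P = 174, Σ1/h·P = 659/252.
Eliminating b: (101305/63504)·(row 1) − 6·(row 2) gives (13416131/63504)·m = (101305/63504)·174 − 6·(659/252) = 2771777/10584, so m = 16630662/13416131.
Then b = ((659/252) − 6·(16630662/13416131))/(101305/63504) = -40557636/13416131.
Residuals: 12982506/13416131, -10510843/13416131, -12982506/13416131, 10697416/13416131, -3291638/13416131, 2407887/13416131; SSR = 43129890/13416131.

SSR = 3.215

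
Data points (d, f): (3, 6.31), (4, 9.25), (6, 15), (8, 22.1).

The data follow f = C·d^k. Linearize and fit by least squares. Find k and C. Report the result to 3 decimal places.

k = 1.265, C = 1.579

Linearized form: ln f = k·ln d + ln C. From the 4 transformed points,
Over the data: Σln d = 6.3561, Σ(ln d)² = 10.6632, Σln f = 9.8704, Σln d·ln f = 16.3970.
Normal system: [[10.6632, 6.3561]; [6.3561, 4]]·[k, ln C]ᵀ = [16.3970, 9.8704]ᵀ.
Δ = 10.6632·4 − (6.3561)² = 2.2529; k = (16.3970·4 − 6.3561·9.8704)/2.2529 = 1.26544, ln C = (10.6632·9.8704 − 6.3561·16.3970)/2.2529 = 0.45678, so C = exp(0.45678) = 1.57898.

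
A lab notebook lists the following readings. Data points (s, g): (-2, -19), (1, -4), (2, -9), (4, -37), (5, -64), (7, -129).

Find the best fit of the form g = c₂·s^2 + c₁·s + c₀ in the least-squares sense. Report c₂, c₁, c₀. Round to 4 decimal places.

AᵀA·[c₂, c₁, c₀]ᵀ = Aᵀg reads: 3315·c₂ + 533·c₁ + 99·c₀ = -8629;  533·c₂ + 99·c₁ + 17·c₀ = -1355;  99·c₂ + 17·c₁ + 6·c₀ = -262.
(Σs^2·s^2 = 3315, Σs^2·s = 533, Σs^2 = 99, Σs·s = 99, Σs = 17, Σ1 = 6, Σs^2·g = -8629, Σs·g = -1355, Σg = -262.)
Solving the 3×3 system (Gaussian elimination) gives c₂ = -6419/2172, c₁ = 9511/3620, c₀ = -6374/2715.

c₂ = -2.9553, c₁ = 2.6273, c₀ = -2.3477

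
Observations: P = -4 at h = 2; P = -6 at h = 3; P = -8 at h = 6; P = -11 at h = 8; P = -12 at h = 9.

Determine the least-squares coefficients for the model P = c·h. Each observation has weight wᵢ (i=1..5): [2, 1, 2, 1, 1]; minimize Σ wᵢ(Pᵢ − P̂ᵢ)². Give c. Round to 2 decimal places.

Setting ∂/∂c … = 0 gives: 234·c = -326.
(Σwᵢ·h·h = 234, Σwᵢ·h·P = -326.)
Hence c = -326 / 234 ≈ -1.39316.

c = -1.39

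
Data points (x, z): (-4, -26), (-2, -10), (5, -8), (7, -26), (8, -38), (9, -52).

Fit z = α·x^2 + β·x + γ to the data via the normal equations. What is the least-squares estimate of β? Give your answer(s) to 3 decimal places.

β = 3.001

The normal equations are: 13955·α + 1637·β + 239·γ = -8574;  1637·α + 239·β + 23·γ = -870;  239·α + 23·β + 6·γ = -160.
Row-reducing yields α = -3673/3733, β = 11201/3733, γ = 3824/3733.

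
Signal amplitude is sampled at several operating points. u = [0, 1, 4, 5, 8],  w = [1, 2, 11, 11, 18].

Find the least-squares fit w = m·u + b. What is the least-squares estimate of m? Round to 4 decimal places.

Entries of XᵀX: Σu·u = 106, Σu = 18, Σ1 = 5.
And Σu·w = 245, Σw = 43.
Δ = 106·5 − 18² = 206.
m = (245·5 − 18·43)/206 = 451/206; b = (106·43 − 18·245)/206 = 74/103.

m = 2.1893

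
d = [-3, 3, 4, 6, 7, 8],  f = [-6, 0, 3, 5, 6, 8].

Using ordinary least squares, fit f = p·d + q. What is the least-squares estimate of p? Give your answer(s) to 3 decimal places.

p = 1.260

From the data, Σd·d = 183, Σd = 25, Σ1 = 6.
For Aᵀf: Σd·f = 166, Σf = 16.
So AᵀA·[p, q]ᵀ = Aᵀf: [[183, 25]; [25, 6]]·[p, q]ᵀ = [166, 16]ᵀ.
Eliminating q: 6·(row 1) − 25·(row 2) gives 473·p = 6·166 − 25·16 = 596, so p = 596/473.
Then q = (16 − 25·(596/473))/6 = -1222/473.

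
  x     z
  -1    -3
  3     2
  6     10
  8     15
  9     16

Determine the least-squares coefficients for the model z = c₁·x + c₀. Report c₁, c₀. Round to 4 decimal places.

Compute the Gram sums: Σx·x = 191, Σx = 25, Σ1 = 5.
And Σx·z = 333, Σz = 40.
AᵀA·[c₁, c₀]ᵀ = Aᵀz becomes [[191, 25]; [25, 5]]·[c₁, c₀]ᵀ = [333, 40]ᵀ.
Eliminating c₀: 5·(row 1) − 25·(row 2) gives 330·c₁ = 5·333 − 25·40 = 665, so c₁ = 133/66.
Then c₀ = (40 − 25·(133/66))/5 = -137/66.

c₁ = 2.0152, c₀ = -2.0758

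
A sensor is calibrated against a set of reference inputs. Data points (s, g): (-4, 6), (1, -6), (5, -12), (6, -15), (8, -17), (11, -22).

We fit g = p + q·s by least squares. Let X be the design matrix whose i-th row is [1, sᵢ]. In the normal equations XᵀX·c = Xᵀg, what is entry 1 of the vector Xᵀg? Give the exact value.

Entry 1 ↔ basis 1, so (Xᵀg)_{1} = Σᵢ gᵢ = (1)·(6) + (1)·(-6) + (1)·(-12) + (1)·(-15) + (1)·(-17) + (1)·(-22) = -66.

-66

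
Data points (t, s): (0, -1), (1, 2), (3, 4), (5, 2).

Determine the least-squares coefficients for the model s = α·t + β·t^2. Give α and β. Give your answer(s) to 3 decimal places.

α = 2.623, β = -0.443

AᵀA·[α, β]ᵀ = Aᵀs reads: 35·α + 153·β = 24;  153·α + 707·β = 88.
Δ = 35·707 − 153² = 1336.
α = (24·707 − 153·88)/1336 = 438/167; β = (35·88 − 153·24)/1336 = -74/167.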